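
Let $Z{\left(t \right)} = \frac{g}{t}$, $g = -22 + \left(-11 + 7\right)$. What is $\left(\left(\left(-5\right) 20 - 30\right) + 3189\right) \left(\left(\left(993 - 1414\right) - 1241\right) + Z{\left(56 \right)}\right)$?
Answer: $- \frac{20341913}{4} \approx -5.0855 \cdot 10^{6}$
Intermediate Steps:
$g = -26$ ($g = -22 - 4 = -26$)
$Z{\left(t \right)} = - \frac{26}{t}$
$\left(\left(\left(-5\right) 20 - 30\right) + 3189\right) \left(\left(\left(993 - 1414\right) - 1241\right) + Z{\left(56 \right)}\right) = \left(\left(\left(-5\right) 20 - 30\right) + 3189\right) \left(\left(\left(993 - 1414\right) - 1241\right) - \frac{26}{56}\right) = \left(\left(-100 - 30\right) + 3189\right) \left(\left(-421 - 1241\right) - \frac{13}{28}\right) = \left(-130 + 3189\right) \left(-1662 - \frac{13}{28}\right) = 3059 \left(- \frac{46549}{28}\right) = - \frac{20341913}{4}$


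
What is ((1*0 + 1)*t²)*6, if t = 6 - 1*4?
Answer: 24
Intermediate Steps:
t = 2 (t = 6 - 4 = 2)
((1*0 + 1)*t²)*6 = ((1*0 + 1)*2²)*6 = ((0 + 1)*4)*6 = (1*4)*6 = 4*6 = 24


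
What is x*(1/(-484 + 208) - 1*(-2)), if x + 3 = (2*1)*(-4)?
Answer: -6061/276 ≈ -21.960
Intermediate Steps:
x = -11 (x = -3 + (2*1)*(-4) = -3 + 2*(-4) = -3 - 8 = -11)
x*(1/(-484 + 208) - 1*(-2)) = -11*(1/(-484 + 208) - 1*(-2)) = -11*(1/(-276) + 2) = -11*(-1/276 + 2) = -11*551/276 = -6061/276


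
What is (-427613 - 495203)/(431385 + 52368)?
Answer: -922816/483753 ≈ -1.9076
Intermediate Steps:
(-427613 - 495203)/(431385 + 52368) = -922816/483753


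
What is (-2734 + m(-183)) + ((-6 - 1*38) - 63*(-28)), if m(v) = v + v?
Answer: -1380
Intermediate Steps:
m(v) = 2*v
(-2734 + m(-183)) + ((-6 - 1*38) - 63*(-28)) = (-2734 + 2*(-183)) + ((-6 - 1*38) - 63*(-28)) = (-2734 - 366) + ((-6 - 38) + 1764) = -3100 + (-44 + 1764) = -3100 + 1720 = -1380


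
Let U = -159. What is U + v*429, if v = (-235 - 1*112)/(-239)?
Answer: 110862/239 ≈ 463.86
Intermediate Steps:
v = 347/239 (v = (-235 - 112)*(-1/239) = -347*(-1/239) = 347/239 ≈ 1.4519)
U + v*429 = -159 + (347/239)*429 = -159 + 148863/239 = 110862/239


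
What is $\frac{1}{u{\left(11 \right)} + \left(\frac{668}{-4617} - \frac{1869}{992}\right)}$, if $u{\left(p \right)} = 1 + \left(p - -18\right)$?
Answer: $\frac{4580064}{128110091} \approx 0.035751$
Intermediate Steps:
$u{\left(p \right)} = 19 + p$ ($u{\left(p \right)} = 1 + \left(p + 18\right) = 1 + \left(18 + p\right) = 19 + p$)
$\frac{1}{u{\left(11 \right)} + \left(\frac{668}{-4617} - \frac{1869}{992}\right)} = \frac{1}{\left(19 + 11\right) + \left(\frac{668}{-4617} - \frac{1869}{992}\right)} = \frac{1}{30 + \left(668 \left(- \frac{1}{4617}\right) - \frac{1869}{992}\right)} = \frac{1}{30 - \frac{9291829}{4580064}} = \frac{1}{\frac{128110091}{4580064}} = \frac{4580064}{128110091}$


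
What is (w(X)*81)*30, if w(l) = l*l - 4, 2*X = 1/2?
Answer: -76545/8 ≈ -9568.1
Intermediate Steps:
X = ¼ (X = (½)/2 = (½)*(½) = ¼ ≈ 0.25000)
w(l) = -4 + l² (w(l) = l² - 4 = -4 + l²)
(w(X)*81)*30 = ((-4 + (¼)²)*81)*30 = ((-4 + 1/16)*81)*30 = -63/16*81*30 = -5103/16*30 = -76545/8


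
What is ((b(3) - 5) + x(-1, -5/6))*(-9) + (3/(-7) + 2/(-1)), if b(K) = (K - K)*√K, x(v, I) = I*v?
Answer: 491/14 ≈ 35.071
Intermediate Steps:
b(K) = 0 (b(K) = 0*√K = 0)
((b(3) - 5) + x(-1, -5/6))*(-9) + (3/(-7) + 2/(-1)) = ((0 - 5) - 5/6*(-1))*(-9) + (3/(-7) + 2/(-1)) = (-5 - 5*⅙*(-1))*(-9) + (3*(-⅐) + 2*(-1)) = (-5 - ⅚*(-1))*(-9) + (-3/7 - 2) = (-5 + ⅚)*(-9) - 17/7 = -25/6*(-9) - 17/7 = 75/2 - 17/7 = 491/14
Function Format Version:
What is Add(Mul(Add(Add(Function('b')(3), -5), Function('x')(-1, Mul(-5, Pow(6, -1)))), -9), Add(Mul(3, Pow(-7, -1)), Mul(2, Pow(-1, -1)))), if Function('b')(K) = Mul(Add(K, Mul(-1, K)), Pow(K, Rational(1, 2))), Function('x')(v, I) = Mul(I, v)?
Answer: Rational(491, 14) ≈ 35.071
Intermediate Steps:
Function('b')(K) = 0 (Function('b')(K) = Mul(0, Pow(K, Rational(1, 2))) = 0)
Add(Mul(Add(Add(Function('b')(3), -5), Function('x')(-1, Mul(-5, Pow(6, -1)))), -9), Add(Mul(3, Pow(-7, -1)), Mul(2, Pow(-1, -1)))) = Add(Mul(Add(Add(0, -5), Mul(Mul(-5, Pow(6, -1)), -1)), -9), Add(Mul(3, Pow(-7, -1)), Mul(2, Pow(-1, -1)))) = Add(Mul(Add(-5, Mul(Mul(-5, Rational(1, 6)), -1)), -9), Add(Mul(3, Rational(-1, 7)), Mul(2, -1))) = Add(Mul(Add(-5, Mul(Rational(-5, 6), -1)), -9), Add(Rational(-3, 7), -2)) = Add(Mul(Add(-5, Rational(5, 6)), -9), Rational(-17, 7)) = Add(Mul(Rational(-25, 6), -9), Rational(-17, 7)) = Add(Rational(75, 2), Rational(-17, 7)) = Rational(491, 14)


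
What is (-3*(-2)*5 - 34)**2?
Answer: 16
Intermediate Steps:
(-3*(-2)*5 - 34)**2 = (6*5 - 34)**2 = (30 - 34)**2 = (-4)**2 = 16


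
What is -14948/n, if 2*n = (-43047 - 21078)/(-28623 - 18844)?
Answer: -1419073432/64125 ≈ -22130.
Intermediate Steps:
n = 64125/94934 (n = ((-43047 - 21078)/(-28623 - 18844))/2 = (-64125/(-47467))/2 = (-64125*(-1/47467))/2 = (½)*(64125/47467) = 64125/94934 ≈ 0.67547)
-14948/n = -14948/64125/94934 = -14948*94934/64125 = -1419073432/64125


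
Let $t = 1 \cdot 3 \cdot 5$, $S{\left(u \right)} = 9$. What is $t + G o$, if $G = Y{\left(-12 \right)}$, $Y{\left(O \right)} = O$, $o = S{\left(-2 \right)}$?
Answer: $-93$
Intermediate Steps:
$o = 9$
$t = 15$ ($t = 3 \cdot 5 = 15$)
$G = -12$
$t + G o = 15 - 108 = -93$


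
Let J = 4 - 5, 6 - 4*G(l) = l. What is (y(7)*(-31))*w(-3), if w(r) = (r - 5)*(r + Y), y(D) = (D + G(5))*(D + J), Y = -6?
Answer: -97092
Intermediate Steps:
G(l) = 3/2 - l/4
J = -1
y(D) = (-1 + D)*(¼ + D) (y(D) = (D + (3/2 - ¼*5))*(D - 1) = (D + (3/2 - 5/4))*(-1 + D) = (D + ¼)*(-1 + D) = (¼ + D)*(-1 + D) = (-1 + D)*(¼ + D))
w(r) = (-6 + r)*(-5 + r) (w(r) = (r - 5)*(r - 6) = (-5 + r)*(-6 + r) = (-6 + r)*(-5 + r))
(y(7)*(-31))*w(-3) = ((-¼ + 7² - ¾*7)*(-31))*(30 + (-3)² - 11*(-3)) = ((-¼ + 49 - 21/4)*(-31))*(30 + 9 + 33) = ((87/2)*(-31))*72 = -2697/2*72 = -97092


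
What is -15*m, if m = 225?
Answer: -3375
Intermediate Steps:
-15*m = -15*225 = -3375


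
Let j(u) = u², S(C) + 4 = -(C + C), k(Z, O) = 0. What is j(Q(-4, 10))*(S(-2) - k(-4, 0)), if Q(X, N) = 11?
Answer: 0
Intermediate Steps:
S(C) = -4 - 2*C (S(C) = -4 - (C + C) = -4 - 2*C)
j(Q(-4, 10))*(S(-2) - k(-4, 0)) = 11²*((-4 - 2*(-2)) - 1*0) = 121*((-4 + 4) + 0) = 121*(0 + 0) = 121*0 = 0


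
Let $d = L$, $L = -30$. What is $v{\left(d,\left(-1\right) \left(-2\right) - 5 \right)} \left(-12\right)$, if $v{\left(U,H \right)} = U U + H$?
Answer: $-10764$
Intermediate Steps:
$d = -30$
$v{\left(U,H \right)} = H + U^{2}$ ($v{\left(U,H \right)} = U^{2} + H = H + U^{2}$)
$v{\left(d,\left(-1\right) \left(-2\right) - 5 \right)} \left(-12\right) = \left(\left(\left(-1\right) \left(-2\right) - 5\right) + \left(-30\right)^{2}\right) \left(-12\right) = \left(\left(2 - 5\right) + 900\right) \left(-12\right) = \left(-3 + 900\right) \left(-12\right) = 897 \left(-12\right) = -10764$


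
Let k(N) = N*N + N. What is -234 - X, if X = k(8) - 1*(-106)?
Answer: -412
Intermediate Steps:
k(N) = N + N² (k(N) = N² + N = N + N²)
X = 178 (X = 8*(1 + 8) - 1*(-106) = 8*9 + 106 = 72 + 106 = 178)
-234 - X = -234 - 1*178 = -234 - 178 = -412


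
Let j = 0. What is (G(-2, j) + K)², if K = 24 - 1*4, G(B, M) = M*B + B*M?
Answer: 400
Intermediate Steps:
G(B, M) = 2*B*M (G(B, M) = B*M + B*M = 2*B*M)
K = 20 (K = 24 - 4 = 20)
(G(-2, j) + K)² = (2*(-2)*0 + 20)² = (0 + 20)² = 20² = 400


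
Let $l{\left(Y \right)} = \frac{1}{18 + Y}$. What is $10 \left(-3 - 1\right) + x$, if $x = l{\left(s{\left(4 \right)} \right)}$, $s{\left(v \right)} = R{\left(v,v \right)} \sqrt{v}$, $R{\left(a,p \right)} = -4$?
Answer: $- \frac{399}{10} \approx -39.9$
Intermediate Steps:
$s{\left(v \right)} = - 4 \sqrt{v}$
$x = \frac{1}{10}$ ($x = \frac{1}{18 - 4 \sqrt{4}} = \frac{1}{18 - 8} = \frac{1}{10} \approx 0.1$)
$10 \left(-3 - 1\right) + x = 10 \left(-3 - 1\right) + \frac{1}{10} = 10 \left(-4\right) + \frac{1}{10} = -40 + \frac{1}{10} = - \frac{399}{10}$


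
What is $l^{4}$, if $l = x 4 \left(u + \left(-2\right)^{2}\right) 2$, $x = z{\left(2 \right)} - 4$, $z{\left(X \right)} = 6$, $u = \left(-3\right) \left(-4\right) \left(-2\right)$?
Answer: $10485760000$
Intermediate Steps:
$u = -24$ ($u = 12 \left(-2\right) = -24$)
$x = 2$ ($x = 6 - 4 = 2$)
$l = -320$ ($l = 2 \cdot 4 \left(-24 + \left(-2\right)^{2}\right) 2 = 2 \cdot 4 \left(-24 + 4\right) 2 = 2 \cdot 4 \left(-20\right) 2 = 2 \left(-80\right) 2 = \left(-160\right) 2 = -320$)
$l^{4} = \left(-320\right)^{4} = 10485760000$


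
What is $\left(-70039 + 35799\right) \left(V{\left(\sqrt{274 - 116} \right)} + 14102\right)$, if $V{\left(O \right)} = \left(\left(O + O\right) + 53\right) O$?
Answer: $-493672320 - 1814720 \sqrt{158} \approx -5.1648 \cdot 10^{8}$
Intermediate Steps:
$V{\left(O \right)} = O \left(53 + 2 O\right)$ ($V{\left(O \right)} = \left(2 O + 53\right) O = \left(53 + 2 O\right) O = O \left(53 + 2 O\right)$)
$\left(-70039 + 35799\right) \left(V{\left(\sqrt{274 - 116} \right)} + 14102\right) = \left(-70039 + 35799\right) \left(\sqrt{274 - 116} \left(53 + 2 \sqrt{274 - 116}\right) + 14102\right) = - 34240 \left(\sqrt{158} \left(53 + 2 \sqrt{158}\right) + 14102\right) = - 34240 \left(14102 + \sqrt{158} \left(53 + 2 \sqrt{158}\right)\right) = -482852480 - 34240 \sqrt{158} \left(53 + 2 \sqrt{158}\right)$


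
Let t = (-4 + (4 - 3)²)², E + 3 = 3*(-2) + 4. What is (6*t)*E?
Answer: -270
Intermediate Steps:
E = -5 (E = -3 + (3*(-2) + 4) = -3 + (-6 + 4) = -3 - 2 = -5)
t = 9 (t = (-4 + 1²)² = (-4 + 1)² = (-3)² = 9)
(6*t)*E = (6*9)*(-5) = 54*(-5) = -270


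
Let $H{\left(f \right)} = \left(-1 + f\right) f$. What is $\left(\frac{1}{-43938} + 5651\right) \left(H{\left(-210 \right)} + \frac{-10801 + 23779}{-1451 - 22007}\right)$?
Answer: $\frac{43013189670732379}{171782934} \approx 2.5039 \cdot 10^{8}$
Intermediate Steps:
$H{\left(f \right)} = f \left(-1 + f\right)$
$\left(\frac{1}{-43938} + 5651\right) \left(H{\left(-210 \right)} + \frac{-10801 + 23779}{-1451 - 22007}\right) = \left(\frac{1}{-43938} + 5651\right) \left(- 210 \left(-1 - 210\right) + \frac{-10801 + 23779}{-1451 - 22007}\right) = \left(- \frac{1}{43938} + 5651\right) \left(\left(-210\right) \left(-211\right) + \frac{12978}{-23458}\right) = \frac{248293637 \left(44310 + 12978 \left(- \frac{1}{23458}\right)\right)}{43938} = \frac{248293637 \left(44310 - \frac{6489}{11729}\right)}{43938} = \frac{248293637}{43938} \cdot \frac{519705501}{11729} = \frac{43013189670732379}{171782934}$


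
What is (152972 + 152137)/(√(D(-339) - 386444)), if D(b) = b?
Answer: -305109*I*√386783/386783 ≈ -490.59*I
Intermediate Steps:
(152972 + 152137)/(√(D(-339) - 386444)) = (152972 + 152137)/(√(-339 - 386444)) = 305109/(√(-386783)) = 305109/((I*√386783)) = 305109*(-I*√386783/386783) = -305109*I*√386783/386783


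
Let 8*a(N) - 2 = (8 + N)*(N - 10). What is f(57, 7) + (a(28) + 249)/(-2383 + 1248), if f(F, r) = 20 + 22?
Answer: 189359/4540 ≈ 41.709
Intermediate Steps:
f(F, r) = 42
a(N) = 1/4 + (-10 + N)*(8 + N)/8 (a(N) = 1/4 + ((8 + N)*(N - 10))/8 = 1/4 + ((8 + N)*(-10 + N))/8 = 1/4 + ((-10 + N)*(8 + N))/8 = 1/4 + (-10 + N)*(8 + N)/8)
f(57, 7) + (a(28) + 249)/(-2383 + 1248) = 42 + ((-39/4 - 1/4*28 + (1/8)*28**2) + 249)/(-2383 + 1248) = 42 + ((-39/4 - 7 + (1/8)*784) + 249)/(-1135) = 42 + ((-39/4 - 7 + 98) + 249)*(-1/1135) = 42 + (325/4 + 249)*(-1/1135) = 42 + (1321/4)*(-1/1135) = 42 - 1321/4540 = 189359/4540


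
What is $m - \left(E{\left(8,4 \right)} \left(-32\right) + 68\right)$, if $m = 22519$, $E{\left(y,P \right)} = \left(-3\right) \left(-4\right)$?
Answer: $22835$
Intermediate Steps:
$E{\left(y,P \right)} = 12$
$m - \left(E{\left(8,4 \right)} \left(-32\right) + 68\right) = 22519 - \left(12 \left(-32\right) + 68\right) = 22519 - \left(-384 + 68\right) = 22519 - -316 = 22519 + 316 = 22835$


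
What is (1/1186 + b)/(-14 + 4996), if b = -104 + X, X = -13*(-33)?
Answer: 385451/5908652 ≈ 0.065235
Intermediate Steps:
X = 429
b = 325 (b = -104 + 429 = 325)
(1/1186 + b)/(-14 + 4996) = (1/1186 + 325)/(-14 + 4996) = (1/1186 + 325)/4982 = (385451/1186)*(1/4982) = 385451/5908652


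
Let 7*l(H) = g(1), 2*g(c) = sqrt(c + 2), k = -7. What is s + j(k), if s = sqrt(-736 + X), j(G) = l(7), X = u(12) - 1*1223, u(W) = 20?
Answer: sqrt(3)/14 + I*sqrt(1939) ≈ 0.12372 + 44.034*I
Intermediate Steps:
g(c) = sqrt(2 + c)/2 (g(c) = sqrt(c + 2)/2 = sqrt(2 + c)/2)
l(H) = sqrt(3)/14 (l(H) = (sqrt(2 + 1)/2)/7 = (sqrt(3)/2)/7 = sqrt(3)/14)
X = -1203 (X = 20 - 1*1223 = 20 - 1223 = -1203)
j(G) = sqrt(3)/14
s = I*sqrt(1939) (s = sqrt(-736 - 1203) = sqrt(-1939) = I*sqrt(1939) ≈ 44.034*I)
s + j(k) = I*sqrt(1939) + sqrt(3)/14 = sqrt(3)/14 + I*sqrt(1939)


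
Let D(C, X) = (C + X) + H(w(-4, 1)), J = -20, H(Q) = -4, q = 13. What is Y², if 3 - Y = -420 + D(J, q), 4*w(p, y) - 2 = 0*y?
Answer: 188356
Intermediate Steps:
w(p, y) = ½ (w(p, y) = ½ + (0*y)/4 = ½ + (¼)*0 = ½ + 0 = ½)
D(C, X) = -4 + C + X (D(C, X) = (C + X) - 4 = -4 + C + X)
Y = 434 (Y = 3 - (-420 + (-4 - 20 + 13)) = 3 - (-420 - 11) = 3 - 1*(-431) = 3 + 431 = 434)
Y² = 434² = 188356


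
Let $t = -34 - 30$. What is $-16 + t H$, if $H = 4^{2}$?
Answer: $-1040$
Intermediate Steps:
$H = 16$
$t = -64$
$-16 + t H = -16 - 1024 = -1040$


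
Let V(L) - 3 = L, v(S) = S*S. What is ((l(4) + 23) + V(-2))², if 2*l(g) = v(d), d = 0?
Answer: 576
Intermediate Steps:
v(S) = S²
V(L) = 3 + L
l(g) = 0 (l(g) = (½)*0² = (½)*0 = 0)
((l(4) + 23) + V(-2))² = ((0 + 23) + (3 - 2))² = (23 + 1)² = 24² = 576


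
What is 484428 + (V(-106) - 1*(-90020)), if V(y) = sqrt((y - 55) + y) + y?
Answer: 574342 + I*sqrt(267) ≈ 5.7434e+5 + 16.34*I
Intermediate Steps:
V(y) = y + sqrt(-55 + 2*y) (V(y) = sqrt((-55 + y) + y) + y = sqrt(-55 + 2*y) + y = y + sqrt(-55 + 2*y))
484428 + (V(-106) - 1*(-90020)) = 484428 + ((-106 + sqrt(-55 + 2*(-106))) - 1*(-90020)) = 484428 + ((-106 + sqrt(-55 - 212)) + 90020) = 484428 + ((-106 + sqrt(-267)) + 90020) = 484428 + ((-106 + I*sqrt(267)) + 90020) = 484428 + (89914 + I*sqrt(267)) = 574342 + I*sqrt(267)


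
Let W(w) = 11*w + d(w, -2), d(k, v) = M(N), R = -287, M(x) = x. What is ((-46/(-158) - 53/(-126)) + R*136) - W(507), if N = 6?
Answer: -444090625/9954 ≈ -44614.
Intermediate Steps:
d(k, v) = 6
W(w) = 6 + 11*w (W(w) = 11*w + 6 = 6 + 11*w)
((-46/(-158) - 53/(-126)) + R*136) - W(507) = ((-46/(-158) - 53/(-126)) - 287*136) - (6 + 11*507) = ((-46*(-1/158) - 53*(-1/126)) - 39032) - (6 + 5577) = ((23/79 + 53/126) - 39032) - 1*5583 = (7085/9954 - 39032) - 5583 = -388517443/9954 - 5583 = -444090625/9954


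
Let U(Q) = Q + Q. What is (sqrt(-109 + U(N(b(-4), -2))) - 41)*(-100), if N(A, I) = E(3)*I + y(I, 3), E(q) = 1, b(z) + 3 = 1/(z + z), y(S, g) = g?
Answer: 4100 - 100*I*sqrt(107) ≈ 4100.0 - 1034.4*I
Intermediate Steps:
b(z) = -3 + 1/(2*z) (b(z) = -3 + 1/(z + z) = -3 + 1/(2*z))
N(A, I) = 3 + I (N(A, I) = 1*I + 3 = I + 3 = 3 + I)
U(Q) = 2*Q
(sqrt(-109 + U(N(b(-4), -2))) - 41)*(-100) = (sqrt(-109 + 2*(3 - 2)) - 41)*(-100) = (sqrt(-109 + 2*1) - 41)*(-100) = (sqrt(-109 + 2) - 41)*(-100) = (sqrt(-107) - 41)*(-100) = (I*sqrt(107) - 41)*(-100) = (-41 + I*sqrt(107))*(-100) = 4100 - 100*I*sqrt(107)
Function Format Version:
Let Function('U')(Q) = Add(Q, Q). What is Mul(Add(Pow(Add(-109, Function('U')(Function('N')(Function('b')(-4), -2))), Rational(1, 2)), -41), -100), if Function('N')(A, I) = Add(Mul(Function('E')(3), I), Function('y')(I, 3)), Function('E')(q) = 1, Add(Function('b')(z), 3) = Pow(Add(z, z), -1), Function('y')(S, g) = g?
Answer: Add(4100, Mul(-100, I, Pow(107, Rational(1, 2)))) ≈ Add(4100.0, Mul(-1034.4, I))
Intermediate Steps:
Function('b')(z) = Add(-3, Mul(Rational(1, 2), Pow(z, -1))) (Function('b')(z) = Add(-3, Pow(Add(z, z), -1)) = Add(-3, Pow(Mul(2, z), -1)) = Add(-3, Mul(Rational(1, 2), Pow(z, -1))))
Function('N')(A, I) = Add(3, I) (Function('N')(A, I) = Add(Mul(1, I), 3) = Add(I, 3) = Add(3, I))
Function('U')(Q) = Mul(2, Q)
Mul(Add(Pow(Add(-109, Function('U')(Function('N')(Function('b')(-4), -2))), Rational(1, 2)), -41), -100) = Mul(Add(Pow(Add(-109, Mul(2, Add(3, -2))), Rational(1, 2)), -41), -100) = Mul(Add(Pow(Add(-109, Mul(2, 1)), Rational(1, 2)), -41), -100) = Mul(Add(Pow(Add(-109, 2), Rational(1, 2)), -41), -100) = Mul(Add(Pow(-107, Rational(1, 2)), -41), -100) = Mul(Add(Mul(I, Pow(107, Rational(1, 2))), -41), -100) = Mul(Add(-41, Mul(I, Pow(107, Rational(1, 2)))), -100) = Add(4100, Mul(-100, I, Pow(107, Rational(1, 2))))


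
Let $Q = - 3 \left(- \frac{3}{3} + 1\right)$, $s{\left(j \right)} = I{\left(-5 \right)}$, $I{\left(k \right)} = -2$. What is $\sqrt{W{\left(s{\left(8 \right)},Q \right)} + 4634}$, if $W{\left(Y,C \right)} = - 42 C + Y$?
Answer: $2 \sqrt{1158} \approx 68.059$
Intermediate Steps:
$s{\left(j \right)} = -2$
$Q = 0$ ($Q = - 3 \left(\left(-3\right) \frac{1}{3} + 1\right) = - 3 \left(-1 + 1\right) = \left(-3\right) 0 = 0$)
$W{\left(Y,C \right)} = Y - 42 C$
$\sqrt{W{\left(s{\left(8 \right)},Q \right)} + 4634} = \sqrt{\left(-2 - 0\right) + 4634} = \sqrt{\left(-2 + 0\right) + 4634} = \sqrt{-2 + 4634} = \sqrt{4632} = 2 \sqrt{1158}$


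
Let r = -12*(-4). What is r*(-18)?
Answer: -864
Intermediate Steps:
r = 48
r*(-18) = 48*(-18) = -864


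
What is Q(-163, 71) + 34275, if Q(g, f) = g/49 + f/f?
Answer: 1679361/49 ≈ 34273.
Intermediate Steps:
Q(g, f) = 1 + g/49 (Q(g, f) = g*(1/49) + 1 = g/49 + 1 = 1 + g/49)
Q(-163, 71) + 34275 = (1 + (1/49)*(-163)) + 34275 = (1 - 163/49) + 34275 = -114/49 + 34275 = 1679361/49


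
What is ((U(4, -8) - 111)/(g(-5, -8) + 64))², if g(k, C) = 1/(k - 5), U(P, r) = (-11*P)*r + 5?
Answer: 672400/45369 ≈ 14.821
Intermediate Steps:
U(P, r) = 5 - 11*P*r (U(P, r) = -11*P*r + 5 = 5 - 11*P*r)
g(k, C) = 1/(-5 + k)
((U(4, -8) - 111)/(g(-5, -8) + 64))² = (((5 - 11*4*(-8)) - 111)/(1/(-5 - 5) + 64))² = (((5 + 352) - 111)/(1/(-10) + 64))² = ((357 - 111)/(-⅒ + 64))² = (246/(639/10))² = (246*(10/639))² = (820/213)² = 672400/45369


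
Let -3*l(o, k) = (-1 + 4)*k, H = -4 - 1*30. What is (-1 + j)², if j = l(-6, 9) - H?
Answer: 576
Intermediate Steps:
H = -34 (H = -4 - 30 = -34)
l(o, k) = -k (l(o, k) = -(-1 + 4)*k/3 = -k)
j = 25 (j = -1*9 - 1*(-34) = -9 + 34 = 25)
(-1 + j)² = (-1 + 25)² = 24² = 576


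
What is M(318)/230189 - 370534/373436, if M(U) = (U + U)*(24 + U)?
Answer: -2033019847/42980429702 ≈ -0.047301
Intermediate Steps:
M(U) = 2*U*(24 + U) (M(U) = (2*U)*(24 + U) = 2*U*(24 + U))
M(318)/230189 - 370534/373436 = (2*318*(24 + 318))/230189 - 370534/373436 = (2*318*342)*(1/230189) - 370534*1/373436 = 217512*(1/230189) - 185267/186718 = 217512/230189 - 185267/186718 = -2033019847/42980429702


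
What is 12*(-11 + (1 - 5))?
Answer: -180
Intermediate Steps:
12*(-11 + (1 - 5)) = 12*(-11 - 4) = 12*(-15) = -180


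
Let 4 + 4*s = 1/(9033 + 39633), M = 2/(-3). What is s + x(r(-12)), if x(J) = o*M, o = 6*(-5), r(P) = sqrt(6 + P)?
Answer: 3698617/194664 ≈ 19.000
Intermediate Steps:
M = -2/3 (M = 2*(-1/3) = -2/3 ≈ -0.66667)
o = -30
x(J) = 20 (x(J) = -30*(-2/3) = 20)
s = -194663/194664 (s = -1 + 1/(4*(9033 + 39633)) = -1 + (1/4)/48666 = -1 + (1/4)*(1/48666) = -1 + 1/194664 = -194663/194664 ≈ -1.0000)
s + x(r(-12)) = -194663/194664 + 20 = 3698617/194664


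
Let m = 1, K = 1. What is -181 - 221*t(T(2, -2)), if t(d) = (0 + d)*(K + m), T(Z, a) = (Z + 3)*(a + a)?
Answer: 8659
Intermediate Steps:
T(Z, a) = 2*a*(3 + Z) (T(Z, a) = (3 + Z)*(2*a) = 2*a*(3 + Z))
t(d) = 2*d (t(d) = (0 + d)*(1 + 1) = d*2 = 2*d)
-181 - 221*t(T(2, -2)) = -181 - 442*2*(-2)*(3 + 2) = -181 - 442*2*(-2)*5 = -181 - 442*(-20) = -181 - 221*(-40) = -181 + 8840 = 8659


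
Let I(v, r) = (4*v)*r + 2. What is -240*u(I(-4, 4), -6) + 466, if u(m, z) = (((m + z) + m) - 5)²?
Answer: -4373534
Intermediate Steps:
I(v, r) = 2 + 4*r*v (I(v, r) = 4*r*v + 2 = 2 + 4*r*v)
u(m, z) = (-5 + z + 2*m)² (u(m, z) = ((z + 2*m) - 5)² = (-5 + z + 2*m)²)
-240*u(I(-4, 4), -6) + 466 = -240*(-5 - 6 + 2*(2 + 4*4*(-4)))² + 466 = -240*(-5 - 6 + 2*(2 - 64))² + 466 = -240*(-5 - 6 + 2*(-62))² + 466 = -240*(-5 - 6 - 124)² + 466 = -240*(-135)² + 466 = -240*18225 + 466 = -4374000 + 466 = -4373534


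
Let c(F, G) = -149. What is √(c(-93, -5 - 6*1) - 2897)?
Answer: I*√3046 ≈ 55.191*I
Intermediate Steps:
√(c(-93, -5 - 6*1) - 2897) = √(-149 - 2897) = √(-3046) = I*√3046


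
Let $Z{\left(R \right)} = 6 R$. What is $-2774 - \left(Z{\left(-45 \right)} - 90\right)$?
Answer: $-2414$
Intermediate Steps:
$-2774 - \left(Z{\left(-45 \right)} - 90\right) = -2774 - \left(6 \left(-45\right) - 90\right) = -2774 - \left(-270 - 90\right) = -2774 - -360 = -2774 + 360 = -2414$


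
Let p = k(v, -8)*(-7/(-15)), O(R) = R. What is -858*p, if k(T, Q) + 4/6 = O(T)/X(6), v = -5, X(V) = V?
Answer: 3003/5 ≈ 600.60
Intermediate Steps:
k(T, Q) = -2/3 + T/6
p = -7/10 (p = (-2/3 + (1/6)*(-5))*(-7/(-15)) = (-2/3 - 5/6)*(-7*(-1/15)) = -3/2*7/15 = -7/10 ≈ -0.70000)
-858*p = -858*(-7/10) = 3003/5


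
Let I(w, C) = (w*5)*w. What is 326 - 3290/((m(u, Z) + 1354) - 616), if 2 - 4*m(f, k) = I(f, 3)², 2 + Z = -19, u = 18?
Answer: 427302278/1310723 ≈ 326.00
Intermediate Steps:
Z = -21 (Z = -2 - 19 = -21)
I(w, C) = 5*w² (I(w, C) = (5*w)*w = 5*w²)
m(f, k) = ½ - 25*f⁴/4
326 - 3290/((m(u, Z) + 1354) - 616) = 326 - 3290/(((½ - 25/4*18⁴) + 1354) - 616) = 326 - 3290/(((½ - 25/4*104976) + 1354) - 616) = 326 - 3290/(((½ - 656100) + 1354) - 616) = 326 - 3290/((-1312199/2 + 1354) - 616) = 326 - 3290/(-1309491/2 - 616) = 326 - 3290/(-1310723/2) = 326 - 3290*(-2)/1310723 = 326 - 1*(-6580/1310723) = 326 + 6580/1310723 = 427302278/1310723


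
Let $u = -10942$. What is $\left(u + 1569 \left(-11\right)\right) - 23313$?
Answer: $-51514$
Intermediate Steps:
$\left(u + 1569 \left(-11\right)\right) - 23313 = \left(-10942 + 1569 \left(-11\right)\right) - 23313 = \left(-10942 - 17259\right) - 23313 = -28201 - 23313 = -51514$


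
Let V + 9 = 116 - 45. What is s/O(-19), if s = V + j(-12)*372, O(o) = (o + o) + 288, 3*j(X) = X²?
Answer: 8959/125 ≈ 71.672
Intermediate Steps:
j(X) = X²/3
O(o) = 288 + 2*o (O(o) = 2*o + 288 = 288 + 2*o)
V = 62 (V = -9 + (116 - 45) = -9 + 71 = 62)
s = 17918 (s = 62 + ((⅓)*(-12)²)*372 = 62 + ((⅓)*144)*372 = 62 + 48*372 = 62 + 17856 = 17918)
s/O(-19) = 17918/(288 + 2*(-19)) = 17918/(288 - 38) = 17918/250 = 17918*(1/250) = 8959/125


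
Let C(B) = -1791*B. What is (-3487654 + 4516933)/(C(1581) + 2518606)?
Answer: -1029279/312965 ≈ -3.2888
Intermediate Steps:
(-3487654 + 4516933)/(C(1581) + 2518606) = (-3487654 + 4516933)/(-1791*1581 + 2518606) = 1029279/(-2831571 + 2518606) = 1029279/(-312965) = 1029279*(-1/312965) = -1029279/312965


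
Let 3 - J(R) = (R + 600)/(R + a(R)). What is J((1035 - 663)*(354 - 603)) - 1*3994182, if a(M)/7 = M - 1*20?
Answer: -740085444096/185291 ≈ -3.9942e+6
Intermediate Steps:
a(M) = -140 + 7*M (a(M) = 7*(M - 1*20) = 7*(M - 20) = 7*(-20 + M) = -140 + 7*M)
J(R) = 3 - (600 + R)/(-140 + 8*R) (J(R) = 3 - (R + 600)/(R + (-140 + 7*R)) = 3 - (600 + R)/(-140 + 8*R))
J((1035 - 663)*(354 - 603)) - 1*3994182 = (-1020 + 23*((1035 - 663)*(354 - 603)))/(4*(-35 + 2*((1035 - 663)*(354 - 603)))) - 1*3994182 = (-1020 + 23*(372*(-249)))/(4*(-35 + 2*(372*(-249)))) - 3994182 = (-1020 + 23*(-92628))/(4*(-35 + 2*(-92628))) - 3994182 = (-1020 - 2130444)/(4*(-35 - 185256)) - 3994182 = (1/4)*(-2131464)/(-185291) - 3994182 = (1/4)*(-1/185291)*(-2131464) - 3994182 = 532866/185291 - 3994182 = -740085444096/185291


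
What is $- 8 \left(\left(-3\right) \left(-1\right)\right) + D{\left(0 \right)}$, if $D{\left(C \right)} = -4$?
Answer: $-28$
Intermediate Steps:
$- 8 \left(\left(-3\right) \left(-1\right)\right) + D{\left(0 \right)} = - 8 \left(\left(-3\right) \left(-1\right)\right) - 4 = \left(-8\right) 3 - 4 = -24 - 4 = -28$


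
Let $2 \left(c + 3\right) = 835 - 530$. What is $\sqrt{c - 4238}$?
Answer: $\frac{i \sqrt{16354}}{2} \approx 63.941 i$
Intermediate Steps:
$c = \frac{299}{2}$ ($c = -3 + \frac{835 - 530}{2} = -3 + \frac{1}{2} \cdot 305 = -3 + \frac{305}{2} = \frac{299}{2} \approx 149.5$)
$\sqrt{c - 4238} = \sqrt{\frac{299}{2} - 4238} = \sqrt{- \frac{8177}{2}} = \frac{i \sqrt{16354}}{2}$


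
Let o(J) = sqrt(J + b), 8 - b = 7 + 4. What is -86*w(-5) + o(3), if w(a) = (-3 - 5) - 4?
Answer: 1032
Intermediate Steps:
w(a) = -12 (w(a) = -8 - 4 = -12)
b = -3 (b = 8 - (7 + 4) = 8 - 1*11 = 8 - 11 = -3)
o(J) = sqrt(-3 + J) (o(J) = sqrt(J - 3) = sqrt(-3 + J))
-86*w(-5) + o(3) = -86*(-12) + sqrt(-3 + 3) = 1032 + sqrt(0) = 1032 + 0 = 1032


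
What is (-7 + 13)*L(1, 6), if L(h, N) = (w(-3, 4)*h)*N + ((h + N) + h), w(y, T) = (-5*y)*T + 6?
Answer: 2424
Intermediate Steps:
w(y, T) = 6 - 5*T*y (w(y, T) = -5*T*y + 6 = 6 - 5*T*y)
L(h, N) = N + 2*h + 66*N*h (L(h, N) = ((6 - 5*4*(-3))*h)*N + ((h + N) + h) = ((6 + 60)*h)*N + ((N + h) + h) = (66*h)*N + (N + 2*h) = 66*N*h + (N + 2*h) = N + 2*h + 66*N*h)
(-7 + 13)*L(1, 6) = (-7 + 13)*(6 + 2*1 + 66*6*1) = 6*(6 + 2 + 396) = 6*404 = 2424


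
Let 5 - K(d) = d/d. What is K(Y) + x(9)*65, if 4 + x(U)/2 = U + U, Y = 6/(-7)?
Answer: 1824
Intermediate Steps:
Y = -6/7 (Y = 6*(-⅐) = -6/7 ≈ -0.85714)
x(U) = -8 + 4*U (x(U) = -8 + 2*(U + U) = -8 + 2*(2*U) = -8 + 4*U)
K(d) = 4 (K(d) = 5 - d/d = 5 - 1*1 = 5 - 1 = 4)
K(Y) + x(9)*65 = 4 + (-8 + 4*9)*65 = 4 + (-8 + 36)*65 = 4 + 28*65 = 4 + 1820 = 1824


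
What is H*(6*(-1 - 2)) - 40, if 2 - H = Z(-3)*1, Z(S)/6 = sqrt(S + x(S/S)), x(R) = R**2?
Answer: -76 + 108*I*sqrt(2) ≈ -76.0 + 152.74*I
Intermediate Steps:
Z(S) = 6*sqrt(1 + S) (Z(S) = 6*sqrt(S + (S/S)**2) = 6*sqrt(S + 1**2) = 6*sqrt(S + 1) = 6*sqrt(1 + S))
H = 2 - 6*I*sqrt(2) (H = 2 - 6*sqrt(1 - 3) = 2 - 6*sqrt(-2) = 2 - 6*(I*sqrt(2)) = 2 - 6*I*sqrt(2) ≈ 2.0 - 8.4853*I)
H*(6*(-1 - 2)) - 40 = (2 - 6*I*sqrt(2))*(6*(-1 - 2)) - 40 = (2 - 6*I*sqrt(2))*(6*(-3)) - 40 = (2 - 6*I*sqrt(2))*(-18) - 40 = (-36 + 108*I*sqrt(2)) - 40 = -76 + 108*I*sqrt(2)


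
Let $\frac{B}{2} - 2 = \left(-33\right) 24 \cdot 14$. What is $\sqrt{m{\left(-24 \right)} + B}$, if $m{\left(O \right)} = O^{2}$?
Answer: $2 i \sqrt{5399} \approx 146.96 i$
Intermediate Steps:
$B = -22172$ ($B = 4 + 2 \left(-33\right) 24 \cdot 14 = 4 + 2 \left(\left(-792\right) 14\right) = 4 + 2 \left(-11088\right) = 4 - 22176 = -22172$)
$\sqrt{m{\left(-24 \right)} + B} = \sqrt{\left(-24\right)^{2} - 22172} = \sqrt{576 - 22172} = \sqrt{-21596} = 2 i \sqrt{5399}$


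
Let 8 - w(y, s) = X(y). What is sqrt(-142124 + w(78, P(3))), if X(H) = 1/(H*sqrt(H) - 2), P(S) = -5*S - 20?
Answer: I*sqrt(142116 - 1/(2 - 78*sqrt(78))) ≈ 376.98*I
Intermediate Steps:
P(S) = -20 - 5*S
X(H) = 1/(-2 + H**(3/2)) (X(H) = 1/(H**(3/2) - 2) = 1/(-2 + H**(3/2)))
w(y, s) = 8 - 1/(-2 + y**(3/2))
sqrt(-142124 + w(78, P(3))) = sqrt(-142124 + (-17 + 8*78**(3/2))/(-2 + 78**(3/2))) = sqrt(-142124 + (-17 + 8*(78*sqrt(78)))/(-2 + 78*sqrt(78))) = sqrt(-142124 + (-17 + 624*sqrt(78))/(-2 + 78*sqrt(78)))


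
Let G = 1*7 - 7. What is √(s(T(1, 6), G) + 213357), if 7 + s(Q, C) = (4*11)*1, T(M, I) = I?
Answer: √213394 ≈ 461.95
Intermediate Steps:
G = 0 (G = 7 - 7 = 0)
s(Q, C) = 37 (s(Q, C) = -7 + (4*11)*1 = -7 + 44*1 = -7 + 44 = 37)
√(s(T(1, 6), G) + 213357) = √(37 + 213357) = √213394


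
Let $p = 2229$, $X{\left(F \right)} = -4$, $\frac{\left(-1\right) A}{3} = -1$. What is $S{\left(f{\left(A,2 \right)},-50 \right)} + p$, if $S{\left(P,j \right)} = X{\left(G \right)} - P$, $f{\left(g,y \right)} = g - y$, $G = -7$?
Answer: $2224$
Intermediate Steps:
$A = 3$ ($A = \left(-3\right) \left(-1\right) = 3$)
$S{\left(P,j \right)} = -4 - P$
$S{\left(f{\left(A,2 \right)},-50 \right)} + p = \left(-4 - \left(3 - 2\right)\right) + 2229 = \left(-4 - 1\right) + 2229 = -5 + 2229 = 2224$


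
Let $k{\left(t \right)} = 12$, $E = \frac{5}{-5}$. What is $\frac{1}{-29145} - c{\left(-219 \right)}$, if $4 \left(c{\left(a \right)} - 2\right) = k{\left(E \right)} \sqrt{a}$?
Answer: $- \frac{58291}{29145} - 3 i \sqrt{219} \approx -2.0 - 44.396 i$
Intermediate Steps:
$E = -1$ ($E = 5 \left(- \frac{1}{5}\right) = -1$)
$c{\left(a \right)} = 2 + 3 \sqrt{a}$ ($c{\left(a \right)} = 2 + \frac{12 \sqrt{a}}{4} = 2 + 3 \sqrt{a}$)
$\frac{1}{-29145} - c{\left(-219 \right)} = \frac{1}{-29145} - \left(2 + 3 \sqrt{-219}\right) = - \frac{1}{29145} - \left(2 + 3 i \sqrt{219}\right) = - \frac{58291}{29145} - 3 i \sqrt{219}$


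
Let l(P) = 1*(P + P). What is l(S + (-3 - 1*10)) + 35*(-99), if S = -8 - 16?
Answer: -3539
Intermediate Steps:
S = -24
l(P) = 2*P (l(P) = 1*(2*P) = 2*P)
l(S + (-3 - 1*10)) + 35*(-99) = 2*(-24 + (-3 - 1*10)) + 35*(-99) = 2*(-24 + (-3 - 10)) - 3465 = 2*(-24 - 13) - 3465 = 2*(-37) - 3465 = -74 - 3465 = -3539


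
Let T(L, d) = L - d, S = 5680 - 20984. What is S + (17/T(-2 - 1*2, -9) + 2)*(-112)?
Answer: -79544/5 ≈ -15909.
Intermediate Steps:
S = -15304
S + (17/T(-2 - 1*2, -9) + 2)*(-112) = -15304 + (17/((-2 - 1*2) - 1*(-9)) + 2)*(-112) = -15304 + (17/((-2 - 2) + 9) + 2)*(-112) = -15304 + (17/(-4 + 9) + 2)*(-112) = -15304 + (17/5 + 2)*(-112) = -15304 + (27/5)*(-112) = -15304 - 3024/5 = -79544/5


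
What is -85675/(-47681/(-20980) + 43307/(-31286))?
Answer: -28117690244500/291583453 ≈ -96431.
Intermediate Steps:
-85675/(-47681/(-20980) + 43307/(-31286)) = -85675/(-47681*(-1/20980) + 43307*(-1/31286)) = -85675/(47681/20980 - 43307/31286) = -85675/291583453/328190140 = -85675*328190140/291583453 = -28117690244500/291583453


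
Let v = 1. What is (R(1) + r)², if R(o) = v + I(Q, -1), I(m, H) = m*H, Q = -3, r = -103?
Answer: 9801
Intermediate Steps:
I(m, H) = H*m
R(o) = 4 (R(o) = 1 - 1*(-3) = 1 + 3 = 4)
(R(1) + r)² = (4 - 103)² = (-99)² = 9801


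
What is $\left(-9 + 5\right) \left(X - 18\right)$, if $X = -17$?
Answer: $140$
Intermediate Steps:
$\left(-9 + 5\right) \left(X - 18\right) = \left(-9 + 5\right) \left(-17 - 18\right) = \left(-4\right) \left(-35\right) = 140$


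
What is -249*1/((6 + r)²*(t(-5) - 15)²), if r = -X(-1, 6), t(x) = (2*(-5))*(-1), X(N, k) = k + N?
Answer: -249/25 ≈ -9.9600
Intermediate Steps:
X(N, k) = N + k
t(x) = 10 (t(x) = -10*(-1) = 10)
r = -5 (r = -(-1 + 6) = -1*5 = -5)
-249*1/((6 + r)²*(t(-5) - 15)²) = -249*1/((6 - 5)²*(10 - 15)²) = -249/((-5*1)²) = -249/((-5)²) = -249/25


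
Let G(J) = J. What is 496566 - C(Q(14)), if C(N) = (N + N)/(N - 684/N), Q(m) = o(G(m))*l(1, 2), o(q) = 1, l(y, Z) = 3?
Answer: 37242452/75 ≈ 4.9657e+5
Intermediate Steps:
Q(m) = 3 (Q(m) = 1*3 = 3)
C(N) = 2*N/(N - 684/N) (C(N) = (2*N)/(N - 684/N) = 2*N/(N - 684/N))
496566 - C(Q(14)) = 496566 - 2*3**2/(-684 + 3**2) = 496566 - 2*9/(-684 + 9) = 496566 - 2*9/(-675) = 496566 - 2*9*(-1)/675 = 496566 - 1*(-2/75) = 496566 + 2/75 = 37242452/75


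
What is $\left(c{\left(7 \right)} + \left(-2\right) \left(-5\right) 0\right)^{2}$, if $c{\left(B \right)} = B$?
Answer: $49$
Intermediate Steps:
$\left(c{\left(7 \right)} + \left(-2\right) \left(-5\right) 0\right)^{2} = \left(7 + \left(-2\right) \left(-5\right) 0\right)^{2} = \left(7 + 10 \cdot 0\right)^{2} = \left(7 + 0\right)^{2} = 7^{2} = 49$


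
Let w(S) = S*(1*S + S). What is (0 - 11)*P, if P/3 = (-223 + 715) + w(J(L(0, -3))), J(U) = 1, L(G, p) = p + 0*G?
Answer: -16302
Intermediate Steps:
L(G, p) = p (L(G, p) = p + 0 = p)
w(S) = 2*S² (w(S) = S*(S + S) = S*(2*S) = 2*S²)
P = 1482 (P = 3*((-223 + 715) + 2*1²) = 3*(492 + 2*1) = 3*(492 + 2) = 3*494 = 1482)
(0 - 11)*P = (0 - 11)*1482 = -11*1482 = -16302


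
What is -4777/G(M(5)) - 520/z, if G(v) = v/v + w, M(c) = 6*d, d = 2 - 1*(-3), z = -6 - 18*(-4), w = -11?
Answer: 155041/330 ≈ 469.82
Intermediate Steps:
z = 66 (z = -6 + 72 = 66)
d = 5 (d = 2 + 3 = 5)
M(c) = 30 (M(c) = 6*5 = 30)
G(v) = -10 (G(v) = v/v - 11 = 1 - 11 = -10)
-4777/G(M(5)) - 520/z = -4777/(-10) - 520/66 = -4777*(-⅒) - 520*1/66 = 4777/10 - 260/33 = 155041/330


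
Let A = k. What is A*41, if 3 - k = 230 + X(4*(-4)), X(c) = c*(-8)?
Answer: -14555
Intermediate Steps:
X(c) = -8*c
k = -355 (k = 3 - (230 - 32*(-4)) = 3 - (230 - 8*(-16)) = 3 - (230 + 128) = 3 - 1*358 = 3 - 358 = -355)
A = -355
A*41 = -355*41 = -14555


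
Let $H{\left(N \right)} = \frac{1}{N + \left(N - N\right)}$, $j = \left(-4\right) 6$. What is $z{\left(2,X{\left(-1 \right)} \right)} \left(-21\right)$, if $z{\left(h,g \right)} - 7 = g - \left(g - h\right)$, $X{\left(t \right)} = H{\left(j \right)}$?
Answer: $-189$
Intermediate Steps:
$j = -24$
$H{\left(N \right)} = \frac{1}{N}$ ($H{\left(N \right)} = \frac{1}{N + 0} = \frac{1}{N}$)
$X{\left(t \right)} = - \frac{1}{24}$ ($X{\left(t \right)} = \frac{1}{-24} = - \frac{1}{24}$)
$z{\left(h,g \right)} = 7 + h$ ($z{\left(h,g \right)} = 7 + \left(g - \left(g - h\right)\right) = 7 + h$)
$z{\left(2,X{\left(-1 \right)} \right)} \left(-21\right) = \left(7 + 2\right) \left(-21\right) = 9 \left(-21\right) = -189$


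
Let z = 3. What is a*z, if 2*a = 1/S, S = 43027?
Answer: 3/86054 ≈ 3.4862e-5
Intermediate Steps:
a = 1/86054 (a = (½)/43027 = (½)*(1/43027) = 1/86054 ≈ 1.1621e-5)
a*z = (1/86054)*3 = 3/86054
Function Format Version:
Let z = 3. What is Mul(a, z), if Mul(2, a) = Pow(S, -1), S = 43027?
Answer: Rational(3, 86054) ≈ 3.4862e-5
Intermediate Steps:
a = Rational(1, 86054) (a = Mul(Rational(1, 2), Pow(43027, -1)) = Mul(Rational(1, 2), Rational(1, 43027)) = Rational(1, 86054) ≈ 1.1621e-5)
Mul(a, z) = Mul(Rational(1, 86054), 3) = Rational(3, 86054)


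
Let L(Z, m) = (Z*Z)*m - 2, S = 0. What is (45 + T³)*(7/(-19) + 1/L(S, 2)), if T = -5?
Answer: 1320/19 ≈ 69.474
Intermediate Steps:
L(Z, m) = -2 + m*Z² (L(Z, m) = Z²*m - 2 = m*Z² - 2 = -2 + m*Z²)
(45 + T³)*(7/(-19) + 1/L(S, 2)) = (45 + (-5)³)*(7/(-19) + 1/(-2 + 2*0²)) = (45 - 125)*(7*(-1/19) + 1/(-2 + 2*0)) = -80*(-7/19 + 1/(-2 + 0)) = -80*(-7/19 + 1/(-2)) = -80*(-7/19 + 1*(-½)) = -80*(-7/19 - ½) = -80*(-33/38) = 1320/19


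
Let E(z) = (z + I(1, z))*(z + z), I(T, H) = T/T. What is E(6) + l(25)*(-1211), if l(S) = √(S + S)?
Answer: 84 - 6055*√2 ≈ -8479.1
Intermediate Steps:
l(S) = √2*√S (l(S) = √(2*S) = √2*√S)
I(T, H) = 1
E(z) = 2*z*(1 + z) (E(z) = (z + 1)*(z + z) = (1 + z)*(2*z) = 2*z*(1 + z))
E(6) + l(25)*(-1211) = 2*6*(1 + 6) + (√2*√25)*(-1211) = 2*6*7 + (√2*5)*(-1211) = 84 + (5*√2)*(-1211) = 84 - 6055*√2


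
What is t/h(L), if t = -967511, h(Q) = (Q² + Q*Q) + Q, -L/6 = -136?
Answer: -967511/1332528 ≈ -0.72607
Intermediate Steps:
L = 816 (L = -6*(-136) = 816)
h(Q) = Q + 2*Q² (h(Q) = (Q² + Q²) + Q = 2*Q² + Q = Q + 2*Q²)
t/h(L) = -967511*1/(816*(1 + 2*816)) = -967511*1/(816*(1 + 1632)) = -967511/(816*1633) = -967511/1332528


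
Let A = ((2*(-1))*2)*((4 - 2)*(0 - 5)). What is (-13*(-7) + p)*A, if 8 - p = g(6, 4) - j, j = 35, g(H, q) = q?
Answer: 5200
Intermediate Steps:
A = 40 (A = (-2*2)*(2*(-5)) = -4*(-10) = 40)
p = 39 (p = 8 - (4 - 1*35) = 8 - (4 - 35) = 8 - 1*(-31) = 8 + 31 = 39)
(-13*(-7) + p)*A = (-13*(-7) + 39)*40 = (91 + 39)*40 = 130*40 = 5200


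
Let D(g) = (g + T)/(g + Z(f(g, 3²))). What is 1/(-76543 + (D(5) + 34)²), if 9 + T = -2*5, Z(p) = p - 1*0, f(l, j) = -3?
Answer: -1/75814 ≈ -1.3190e-5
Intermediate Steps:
Z(p) = p (Z(p) = p + 0 = p)
T = -19 (T = -9 - 2*5 = -9 - 10 = -19)
D(g) = (-19 + g)/(-3 + g) (D(g) = (g - 19)/(g - 3) = (-19 + g)/(-3 + g))
1/(-76543 + (D(5) + 34)²) = 1/(-76543 + ((-19 + 5)/(-3 + 5) + 34)²) = 1/(-76543 + (-14/2 + 34)²) = 1/(-76543 + ((½)*(-14) + 34)²) = 1/(-76543 + (-7 + 34)²) = 1/(-76543 + 27²) = 1/(-76543 + 729) = 1/(-75814) = -1/75814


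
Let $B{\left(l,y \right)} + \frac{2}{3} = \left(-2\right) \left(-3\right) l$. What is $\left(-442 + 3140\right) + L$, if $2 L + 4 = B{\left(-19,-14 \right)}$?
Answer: $\frac{7916}{3} \approx 2638.7$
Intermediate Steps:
$B{\left(l,y \right)} = - \frac{2}{3} + 6 l$ ($B{\left(l,y \right)} = - \frac{2}{3} + \left(-2\right) \left(-3\right) l = - \frac{2}{3} + 6 l$)
$L = - \frac{178}{3}$ ($L = -2 + \frac{- \frac{2}{3} + 6 \left(-19\right)}{2} = -2 + \frac{- \frac{2}{3} - 114}{2} = -2 + \frac{1}{2} \left(- \frac{344}{3}\right) = -2 - \frac{172}{3} = - \frac{178}{3} \approx -59.333$)
$\left(-442 + 3140\right) + L = \left(-442 + 3140\right) - \frac{178}{3} = 2698 - \frac{178}{3} = \frac{7916}{3}$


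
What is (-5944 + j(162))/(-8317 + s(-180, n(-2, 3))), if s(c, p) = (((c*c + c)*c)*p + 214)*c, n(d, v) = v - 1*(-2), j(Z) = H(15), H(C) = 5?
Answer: -5939/5219593163 ≈ -1.1378e-6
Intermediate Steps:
j(Z) = 5
n(d, v) = 2 + v (n(d, v) = v + 2 = 2 + v)
s(c, p) = c*(214 + c*p*(c + c**2)) (s(c, p) = (((c**2 + c)*c)*p + 214)*c = (((c + c**2)*c)*p + 214)*c = ((c*(c + c**2))*p + 214)*c = (c*p*(c + c**2) + 214)*c = (214 + c*p*(c + c**2))*c = c*(214 + c*p*(c + c**2)))
(-5944 + j(162))/(-8317 + s(-180, n(-2, 3))) = (-5944 + 5)/(-8317 - 180*(214 + (2 + 3)*(-180)**2 + (2 + 3)*(-180)**3)) = -5939/(-8317 - 180*(214 + 5*32400 + 5*(-5832000))) = -5939/(-8317 - 180*(214 + 162000 - 29160000)) = -5939/(-8317 - 180*(-28997786)) = -5939/(-8317 + 5219601480) = -5939/5219593163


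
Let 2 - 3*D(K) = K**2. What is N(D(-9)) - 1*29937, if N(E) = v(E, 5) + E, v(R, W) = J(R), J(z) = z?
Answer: -89969/3 ≈ -29990.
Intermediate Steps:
v(R, W) = R
D(K) = 2/3 - K**2/3
N(E) = 2*E (N(E) = E + E = 2*E)
N(D(-9)) - 1*29937 = 2*(2/3 - 1/3*(-9)**2) - 1*29937 = 2*(2/3 - 1/3*81) - 29937 = 2*(2/3 - 27) - 29937 = 2*(-79/3) - 29937 = -158/3 - 29937 = -89969/3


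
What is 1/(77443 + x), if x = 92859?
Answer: 1/170302 ≈ 5.8719e-6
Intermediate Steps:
1/(77443 + x) = 1/(77443 + 92859) = 1/170302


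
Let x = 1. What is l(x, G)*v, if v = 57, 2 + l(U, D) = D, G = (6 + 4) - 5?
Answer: 171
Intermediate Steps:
G = 5 (G = 10 - 5 = 5)
l(U, D) = -2 + D
l(x, G)*v = (-2 + 5)*57 = 3*57 = 171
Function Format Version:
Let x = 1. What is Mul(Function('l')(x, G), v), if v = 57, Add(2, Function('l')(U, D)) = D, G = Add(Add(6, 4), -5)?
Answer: 171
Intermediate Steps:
G = 5 (G = Add(10, -5) = 5)
Function('l')(U, D) = Add(-2, D)
Mul(Function('l')(x, G), v) = Mul(Add(-2, 5), 57) = Mul(3, 57) = 171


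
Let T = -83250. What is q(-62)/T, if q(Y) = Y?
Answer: 31/41625 ≈ 0.00074475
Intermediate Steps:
q(-62)/T = -62/(-83250) = -62*(-1/83250) = 31/41625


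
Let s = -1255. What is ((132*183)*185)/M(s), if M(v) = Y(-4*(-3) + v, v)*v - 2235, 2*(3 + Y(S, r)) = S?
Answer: 1787544/312605 ≈ 5.7182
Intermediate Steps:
Y(S, r) = -3 + S/2
M(v) = -2235 + v*(3 + v/2) (M(v) = (-3 + (-4*(-3) + v)/2)*v - 2235 = (-3 + (12 + v)/2)*v - 2235 = (-3 + (6 + v/2))*v - 2235 = (3 + v/2)*v - 2235 = v*(3 + v/2) - 2235 = -2235 + v*(3 + v/2))
((132*183)*185)/M(s) = ((132*183)*185)/(-2235 + (½)*(-1255)*(6 - 1255)) = (24156*185)/(-2235 + (½)*(-1255)*(-1249)) = 4468860/(-2235 + 1567495/2) = 4468860/(1563025/2) = 4468860*(2/1563025) = 1787544/312605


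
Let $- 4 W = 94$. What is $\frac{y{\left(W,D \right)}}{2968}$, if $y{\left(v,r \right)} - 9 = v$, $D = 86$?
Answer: $- \frac{29}{5936} \approx -0.0048854$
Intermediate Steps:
$W = - \frac{47}{2}$ ($W = \left(- \frac{1}{4}\right) 94 = - \frac{47}{2} \approx -23.5$)
$y{\left(v,r \right)} = 9 + v$
$\frac{y{\left(W,D \right)}}{2968} = \frac{9 - \frac{47}{2}}{2968} = \left(- \frac{29}{2}\right) \frac{1}{2968} = - \frac{29}{5936}$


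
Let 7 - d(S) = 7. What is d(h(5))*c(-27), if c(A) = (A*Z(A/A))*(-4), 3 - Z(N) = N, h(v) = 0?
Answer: 0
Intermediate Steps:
d(S) = 0 (d(S) = 7 - 1*7 = 7 - 7 = 0)
Z(N) = 3 - N
c(A) = -8*A (c(A) = (A*(3 - A/A))*(-4) = (A*(3 - 1*1))*(-4) = (A*(3 - 1))*(-4) = (A*2)*(-4) = (2*A)*(-4) = -8*A)
d(h(5))*c(-27) = 0*(-8*(-27)) = 0*216 = 0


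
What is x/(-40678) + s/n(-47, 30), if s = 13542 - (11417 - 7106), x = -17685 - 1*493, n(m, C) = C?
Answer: 62673993/203390 ≈ 308.15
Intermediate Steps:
x = -18178 (x = -17685 - 493 = -18178)
s = 9231 (s = 13542 - 1*4311 = 13542 - 4311 = 9231)
x/(-40678) + s/n(-47, 30) = -18178/(-40678) + 9231/30 = -18178*(-1/40678) + 9231*(1/30) = 9089/20339 + 3077/10 = 62673993/203390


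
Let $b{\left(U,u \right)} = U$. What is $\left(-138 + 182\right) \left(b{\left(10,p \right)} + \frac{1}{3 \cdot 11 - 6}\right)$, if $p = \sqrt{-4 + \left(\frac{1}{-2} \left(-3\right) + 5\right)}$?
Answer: $\frac{11924}{27} \approx 441.63$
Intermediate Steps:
$p = \frac{\sqrt{10}}{2}$ ($p = \sqrt{-4 + \left(\left(- \frac{1}{2}\right) \left(-3\right) + 5\right)} = \sqrt{-4 + \left(\frac{3}{2} + 5\right)} = \sqrt{-4 + \frac{13}{2}} = \sqrt{\frac{5}{2}} = \frac{\sqrt{10}}{2} \approx 1.5811$)
$\left(-138 + 182\right) \left(b{\left(10,p \right)} + \frac{1}{3 \cdot 11 - 6}\right) = \left(-138 + 182\right) \left(10 + \frac{1}{3 \cdot 11 - 6}\right) = 44 \left(10 + \frac{1}{33 - 6}\right) = 44 \left(10 + \frac{1}{27}\right) = 44 \cdot \frac{271}{27} = \frac{11924}{27}$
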